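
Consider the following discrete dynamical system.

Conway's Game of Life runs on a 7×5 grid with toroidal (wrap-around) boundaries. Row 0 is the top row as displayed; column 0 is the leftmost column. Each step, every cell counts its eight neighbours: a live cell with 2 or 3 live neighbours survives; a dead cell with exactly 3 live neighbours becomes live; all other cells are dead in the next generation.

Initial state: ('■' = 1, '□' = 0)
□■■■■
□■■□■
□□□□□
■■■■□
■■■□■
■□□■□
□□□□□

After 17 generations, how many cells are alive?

0) □■■■■
□■■□■
□□□□□
■■■■□
■■■□■
■□□■□
□□□□□
1) □■□□■
□■□□■
□□□□■
□□□■□
□□□□□
■□■■□
■■□□□
2) □■■□■
□□□■■
■□□■■
□□□□□
□□■■■
■□■□■
□□□■□
3) ■□■□■
□■□□□
■□□■□
■□■□□
■■■□■
■■■□□
□□□□□
4) ■■□□□
□■■■□
■□■□■
□□■□□
□□□□■
□□■■■
□□■■■
5) ■□□□□
□□□■□
■□□□■
■■□□■
□□■□■
■□■□□
□□□□□
6) □□□□□
■□□□□
□■□■□
□■□□□
□□■□■
□■□■□
□■□□□
7) □□□□□
□□□□□
■■■□□
■■□■□
■■■■□
■■□■□
□□■□□
8) □□□□□
□■□□□
■□■□■
□□□■□
□□□■□
■□□■□
□■■□□
9) □■■□□
■■□□□
■■■■■
□□■■□
□□■■□
□■□■■
□■■□□
10) □□□□□
□□□□□
□□□□□
■□□□□
□■□□□
■■□□■
□□□□□
11) □□□□□
□□□□□
□□□□□
□□□□□
□■□□■
■■□□□
■□□□□
12) □□□□□
□□□□□
□□□□□
□□□□□
□■□□□
□■□□■
■■□□□
13) □□□□□
□□□□□
□□□□□
□□□□□
■□□□□
□■■□□
■■□□□
14) □□□□□
□□□□□
□□□□□
□□□□□
□■□□□
□□■□□
■■■□□
15) □■□□□
□□□□□
□□□□□
□□□□□
□□□□□
■□■□□
□■■□□
16) □■■□□
□□□□□
□□□□□
□□□□□
□□□□□
□□■□□
■□■□□
17) □■■□□
□□□□□
□□□□□
□□□□□
□□□□□
□■□□□
□□■■□

5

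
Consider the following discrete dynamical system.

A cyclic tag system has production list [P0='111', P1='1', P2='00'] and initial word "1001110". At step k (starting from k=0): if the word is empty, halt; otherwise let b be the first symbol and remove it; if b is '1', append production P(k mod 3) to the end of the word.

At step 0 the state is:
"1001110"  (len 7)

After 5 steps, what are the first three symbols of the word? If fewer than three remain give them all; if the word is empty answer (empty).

101

k=0  "1001110"  (len 7)
k=1  "001110111"  (len 9)
k=2  "01110111"  (len 8)
k=3  "1110111"  (len 7)
k=4  "110111111"  (len 9)
k=5  "101111111"  (len 9)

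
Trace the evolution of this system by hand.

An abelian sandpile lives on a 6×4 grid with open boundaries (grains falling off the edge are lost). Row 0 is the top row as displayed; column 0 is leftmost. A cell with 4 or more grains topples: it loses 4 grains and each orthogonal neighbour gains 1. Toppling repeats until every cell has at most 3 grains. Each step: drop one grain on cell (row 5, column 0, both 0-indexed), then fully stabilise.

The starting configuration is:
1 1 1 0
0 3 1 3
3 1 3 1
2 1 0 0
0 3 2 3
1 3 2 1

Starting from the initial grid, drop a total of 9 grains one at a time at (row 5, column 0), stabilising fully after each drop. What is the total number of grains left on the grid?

40

[0] 1 1 1 0
0 3 1 3
3 1 3 1
2 1 0 0
0 3 2 3
1 3 2 1
[1] 1 1 1 0
0 3 1 3
3 1 3 1
2 1 0 0
0 3 2 3
2 3 2 1
[2] 1 1 1 0
0 3 1 3
3 1 3 1
2 1 0 0
0 3 2 3
3 3 2 1
[3] 1 1 1 0
0 3 1 3
3 1 3 1
2 2 0 0
2 0 3 3
1 1 3 1
[4] 1 1 1 0
0 3 1 3
3 1 3 1
2 2 0 0
2 0 3 3
2 1 3 1
[5] 1 1 1 0
0 3 1 3
3 1 3 1
2 2 0 0
2 0 3 3
3 1 3 1
[6] 1 1 1 0
0 3 1 3
3 1 3 1
2 2 0 0
3 0 3 3
0 2 3 1
[7] 1 1 1 0
0 3 1 3
3 1 3 1
2 2 0 0
3 0 3 3
1 2 3 1
[8] 1 1 1 0
0 3 1 3
3 1 3 1
2 2 0 0
3 0 3 3
2 2 3 1
[9] 1 1 1 0
0 3 1 3
3 1 3 1
2 2 0 0
3 0 3 3
3 2 3 1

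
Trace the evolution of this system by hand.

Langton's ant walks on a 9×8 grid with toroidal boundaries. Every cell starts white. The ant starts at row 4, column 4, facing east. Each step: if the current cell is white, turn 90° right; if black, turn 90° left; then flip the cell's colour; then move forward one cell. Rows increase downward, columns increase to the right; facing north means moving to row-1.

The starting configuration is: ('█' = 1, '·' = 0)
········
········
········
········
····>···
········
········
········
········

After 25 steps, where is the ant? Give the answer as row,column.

step 0: ········
········
········
········
····>···
········
········
········
········
step 1: ········
········
········
········
····█···
····v···
········
········
········
step 2: ········
········
········
········
····█···
···<█···
········
········
········
step 3: ········
········
········
········
···^█···
···██···
········
········
········
step 4: ········
········
········
········
···█>···
···██···
········
········
········
step 5: ········
········
········
····^···
···█····
···██···
········
········
········
step 6: ········
········
········
····█>··
···█····
···██···
········
········
········
step 7: ········
········
········
····██··
···█·v··
···██···
········
········
········
step 8: ········
········
········
····██··
···█<█··
···██···
········
········
········
step 9: ········
········
········
····^█··
···███··
···██···
········
········
········
step 10: ········
········
········
···<·█··
···███··
···██···
········
········
········
step 11: ········
········
···^····
···█·█··
···███··
···██···
········
········
········
step 12: ········
········
···█>···
···█·█··
···███··
···██···
········
········
········
step 13: ········
········
···██···
···█v█··
···███··
···██···
········
········
········
step 14: ········
········
···██···
···<██··
···███··
···██···
········
········
········
step 15: ········
········
···██···
····██··
···v██··
···██···
········
········
········
step 16: ········
········
···██···
····██··
····>█··
···██···
········
········
········
step 17: ········
········
···██···
····^█··
·····█··
···██···
········
········
········
step 18: ········
········
···██···
···<·█··
·····█··
···██···
········
········
········
step 19: ········
········
···^█···
···█·█··
·····█··
···██···
········
········
········
step 20: ········
········
··<·█···
···█·█··
·····█··
···██···
········
········
········
step 21: ········
··^·····
··█·█···
···█·█··
·····█··
···██···
········
········
········
step 22: ········
··█>····
··█·█···
···█·█··
·····█··
···██···
········
········
········
step 23: ········
··██····
··█v█···
···█·█··
·····█··
···██···
········
········
········
step 24: ········
··██····
··<██···
···█·█··
·····█··
···██···
········
········
········
step 25: ········
··██····
···██···
··v█·█··
·····█··
···██···
········
········
········

3,2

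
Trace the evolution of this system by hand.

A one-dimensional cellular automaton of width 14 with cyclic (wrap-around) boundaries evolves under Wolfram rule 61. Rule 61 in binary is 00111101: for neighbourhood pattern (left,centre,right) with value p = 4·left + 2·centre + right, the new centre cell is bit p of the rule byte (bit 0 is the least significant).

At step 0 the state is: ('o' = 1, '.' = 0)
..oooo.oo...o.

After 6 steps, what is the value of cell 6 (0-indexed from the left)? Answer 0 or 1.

step 0: ..oooo.oo...o.
step 1: o.o...oo.oo.oo
step 2: .oooo.o.oo.oo.
step 3: .o...oooo.oo.o
step 4: oooo.o...oo.oo
step 5: ....oooo.o.oo.
step 6: ooo.o...oooo.o

0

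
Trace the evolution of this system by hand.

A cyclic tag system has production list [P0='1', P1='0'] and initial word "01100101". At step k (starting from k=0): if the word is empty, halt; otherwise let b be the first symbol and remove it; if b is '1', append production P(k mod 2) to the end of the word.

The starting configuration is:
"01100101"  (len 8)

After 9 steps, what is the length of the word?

gen 0: "01100101"  (len 8)
gen 1: "1100101"  (len 7)
gen 2: "1001010"  (len 7)
gen 3: "0010101"  (len 7)
gen 4: "010101"  (len 6)
gen 5: "10101"  (len 5)
gen 6: "01010"  (len 5)
gen 7: "1010"  (len 4)
gen 8: "0100"  (len 4)
gen 9: "100"  (len 3)

3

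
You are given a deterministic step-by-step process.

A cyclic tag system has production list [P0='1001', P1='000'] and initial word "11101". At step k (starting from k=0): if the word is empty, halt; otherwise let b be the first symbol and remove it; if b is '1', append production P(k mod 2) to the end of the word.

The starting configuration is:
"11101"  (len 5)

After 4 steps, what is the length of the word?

12

t=0: "11101"  (len 5)
t=1: "11011001"  (len 8)
t=2: "1011001000"  (len 10)
t=3: "0110010001001"  (len 13)
t=4: "110010001001"  (len 12)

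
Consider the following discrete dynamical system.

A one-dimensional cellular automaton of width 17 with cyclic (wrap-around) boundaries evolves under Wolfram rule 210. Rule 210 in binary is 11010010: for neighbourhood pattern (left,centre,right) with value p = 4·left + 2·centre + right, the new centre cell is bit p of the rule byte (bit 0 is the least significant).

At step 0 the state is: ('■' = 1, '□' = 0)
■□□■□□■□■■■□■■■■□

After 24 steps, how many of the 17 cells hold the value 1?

[0] ■□□■□□■□■■■□■■■■□
[1] □■■□■■□□□■■□□■■■□
[2] ■□■□□■■□■□■■■□■■■
[3] ■□□■■□■□□□□■■□□■■
[4] ■■■□■□□■□□■□■■■□■
[5] ■■■□□■■□■■□□□■■□□
[6] □■■■■□■□□■■□■□■■■
[7] □□■■■□□■■□■□□□□■■
[8] ■■□■■■■□■□□■□□■□■
[9] ■■□□■■■□□■■□■■□□□
[10] □■■■□■■■■□■□□■■□■
[11] □□■■□□■■■□□■■□■□□
[12] □■□■■■□■■■■□■□□■□
[13] ■□□□■■□□■■■□□■■□■
[14] ■■□■□■■■□■■■■□■□□
[15] □■□□□□■■□□■■■□□■■
[16] □□■□□■□■■■□■■■■□■
[17] ■■□■■□□□■■□□■■■□□
[18] □■□□■■□■□■■■□■■■■
[19] □□■■□■□□□□■■□□■■■
[20] ■■□■□□■□□■□■■■□■■
[21] ■■□□■■□■■□□□■■□□■
[22] ■■■■□■□□■■□■□■■■□
[23] □■■■□□■■□■□□□□■■□
[24] ■□■■■■□■□□■□□■□■■

10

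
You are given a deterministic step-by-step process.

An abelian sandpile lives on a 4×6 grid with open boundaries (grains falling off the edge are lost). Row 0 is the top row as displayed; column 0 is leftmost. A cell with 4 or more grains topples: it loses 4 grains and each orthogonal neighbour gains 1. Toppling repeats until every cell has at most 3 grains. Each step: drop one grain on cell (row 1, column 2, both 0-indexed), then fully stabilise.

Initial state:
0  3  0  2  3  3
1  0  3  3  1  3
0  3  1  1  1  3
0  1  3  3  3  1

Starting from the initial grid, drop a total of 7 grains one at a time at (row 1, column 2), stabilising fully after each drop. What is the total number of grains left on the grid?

gen 0: 0  3  0  2  3  3
1  0  3  3  1  3
0  3  1  1  1  3
0  1  3  3  3  1
gen 1: 0  3  1  3  3  3
1  1  1  0  2  3
0  3  2  2  1  3
0  1  3  3  3  1
gen 2: 0  3  1  3  3  3
1  1  2  0  2  3
0  3  2  2  1  3
0  1  3  3  3  1
gen 3: 0  3  1  3  3  3
1  1  3  0  2  3
0  3  2  2  1  3
0  1  3  3  3  1
gen 4: 0  3  2  3  3  3
1  2  0  1  2  3
0  3  3  2  1  3
0  1  3  3  3  1
gen 5: 0  3  2  3  3  3
1  2  1  1  2  3
0  3  3  2  1  3
0  1  3  3  3  1
gen 6: 0  3  2  3  3  3
1  2  2  1  2  3
0  3  3  2  1  3
0  1  3  3  3  1
gen 7: 0  3  2  3  3  3
1  2  3  1  2  3
0  3  3  2  1  3
0  1  3  3  3  1

49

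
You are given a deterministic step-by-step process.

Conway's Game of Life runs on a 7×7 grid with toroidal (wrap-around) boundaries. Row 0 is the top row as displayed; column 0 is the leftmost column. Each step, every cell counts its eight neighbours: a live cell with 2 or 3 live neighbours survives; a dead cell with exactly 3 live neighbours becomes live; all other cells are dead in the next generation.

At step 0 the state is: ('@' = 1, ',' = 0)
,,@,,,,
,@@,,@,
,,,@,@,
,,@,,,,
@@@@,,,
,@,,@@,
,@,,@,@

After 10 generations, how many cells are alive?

gen 0: ,,@,,,,
,@@,,@,
,,,@,@,
,,@,,,,
@@@@,,,
,@,,@@,
,@,,@,@
gen 1: @,@@,@,
,@@@@,,
,@,@@,,
,,,,@,,
@,,@@,,
,,,,@@@
@@@@@,,
gen 2: @,,,,@@
@,,,,@,
,@,,,@,
,,@,,@,
,,,@,,@
,,,,,,@
@,,,,,,
gen 3: @@,,,@,
@@,,@@,
,@,,@@,
,,@,@@@
,,,,,@@
@,,,,,@
@,,,,@,
gen 4: ,,,,,@,
,,@,,,,
,@@,,,,
@,,@,,,
,,,,@,,
@,,,,,,
,,,,,@,
gen 5: ,,,,,,,
,@@,,,,
,@@@,,,
,@@@,,,
,,,,,,,
,,,,,,,
,,,,,,@
gen 6: ,,,,,,,
,@,@,,,
@,,,,,,
,@,@,,,
,,@,,,,
,,,,,,,
,,,,,,,
gen 7: ,,,,,,,
,,,,,,,
@@,,,,,
,@@,,,,
,,@,,,,
,,,,,,,
,,,,,,,
gen 8: ,,,,,,,
,,,,,,,
@@@,,,,
@,@,,,,
,@@,,,,
,,,,,,,
,,,,,,,
gen 9: ,,,,,,,
,@,,,,,
@,@,,,,
@,,@,,,
,@@,,,,
,,,,,,,
,,,,,,,
gen 10: ,,,,,,,
,@,,,,,
@,@,,,,
@,,@,,,
,@@,,,,
,,,,,,,
,,,,,,,

7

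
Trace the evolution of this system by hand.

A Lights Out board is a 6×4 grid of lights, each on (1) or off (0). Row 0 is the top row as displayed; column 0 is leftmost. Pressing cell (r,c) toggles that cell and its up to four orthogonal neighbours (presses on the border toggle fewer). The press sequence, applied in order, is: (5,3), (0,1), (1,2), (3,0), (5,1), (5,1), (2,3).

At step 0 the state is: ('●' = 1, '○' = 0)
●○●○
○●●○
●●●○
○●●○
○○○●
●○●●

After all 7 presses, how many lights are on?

11

0) ●○●○
○●●○
●●●○
○●●○
○○○●
●○●●
1) ●○●○
○●●○
●●●○
○●●○
○○○○
●○○○
2) ○●○○
○○●○
●●●○
○●●○
○○○○
●○○○
3) ○●●○
○●○●
●●○○
○●●○
○○○○
●○○○
4) ○●●○
○●○●
○●○○
●○●○
●○○○
●○○○
5) ○●●○
○●○●
○●○○
●○●○
●●○○
○●●○
6) ○●●○
○●○●
○●○○
●○●○
●○○○
●○○○
7) ○●●○
○●○○
○●●●
●○●●
●○○○
●○○○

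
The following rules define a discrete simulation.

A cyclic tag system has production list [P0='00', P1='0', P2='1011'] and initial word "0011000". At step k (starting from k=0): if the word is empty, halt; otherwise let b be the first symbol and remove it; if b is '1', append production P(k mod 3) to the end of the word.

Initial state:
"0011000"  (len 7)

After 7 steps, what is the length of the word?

6

0) "0011000"  (len 7)
1) "011000"  (len 6)
2) "11000"  (len 5)
3) "10001011"  (len 8)
4) "000101100"  (len 9)
5) "00101100"  (len 8)
6) "0101100"  (len 7)
7) "101100"  (len 6)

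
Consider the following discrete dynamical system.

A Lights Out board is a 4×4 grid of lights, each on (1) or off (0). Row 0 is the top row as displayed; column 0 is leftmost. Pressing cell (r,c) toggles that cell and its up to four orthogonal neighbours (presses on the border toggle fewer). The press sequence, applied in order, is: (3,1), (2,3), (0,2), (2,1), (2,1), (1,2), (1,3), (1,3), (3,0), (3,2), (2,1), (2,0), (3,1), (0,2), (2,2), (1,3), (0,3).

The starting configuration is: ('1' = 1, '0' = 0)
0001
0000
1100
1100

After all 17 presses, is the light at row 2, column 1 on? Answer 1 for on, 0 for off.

0

gen 0: 0001
0000
1100
1100
gen 1: 0001
0000
1000
0010
gen 2: 0001
0001
1011
0011
gen 3: 0110
0011
1011
0011
gen 4: 0110
0111
0101
0111
gen 5: 0110
0011
1011
0011
gen 6: 0100
0100
1001
0011
gen 7: 0101
0111
1000
0011
gen 8: 0100
0100
1001
0011
gen 9: 0100
0100
0001
1111
gen 10: 0100
0100
0011
1000
gen 11: 0100
0000
1101
1100
gen 12: 0100
1000
0001
0100
gen 13: 0100
1000
0101
1010
gen 14: 0011
1010
0101
1010
gen 15: 0011
1000
0010
1000
gen 16: 0010
1011
0011
1000
gen 17: 0001
1010
0011
1000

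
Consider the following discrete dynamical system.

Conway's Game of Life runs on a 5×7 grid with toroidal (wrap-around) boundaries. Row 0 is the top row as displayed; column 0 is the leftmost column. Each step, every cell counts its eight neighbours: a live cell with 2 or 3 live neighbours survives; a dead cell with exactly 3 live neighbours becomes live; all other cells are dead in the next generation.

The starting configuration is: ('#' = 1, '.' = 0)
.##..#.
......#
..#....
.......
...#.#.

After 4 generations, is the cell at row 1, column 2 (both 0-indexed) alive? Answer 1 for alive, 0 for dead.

0

0) .##..#.
......#
..#....
.......
...#.#.
1) ..#.###
.##....
.......
.......
..#.#..
2) ..#.##.
.###.#.
.......
.......
....#..
3) .##..#.
.###.#.
..#....
.......
...###.
4) .#...##
...##..
.###...
...##..
..####.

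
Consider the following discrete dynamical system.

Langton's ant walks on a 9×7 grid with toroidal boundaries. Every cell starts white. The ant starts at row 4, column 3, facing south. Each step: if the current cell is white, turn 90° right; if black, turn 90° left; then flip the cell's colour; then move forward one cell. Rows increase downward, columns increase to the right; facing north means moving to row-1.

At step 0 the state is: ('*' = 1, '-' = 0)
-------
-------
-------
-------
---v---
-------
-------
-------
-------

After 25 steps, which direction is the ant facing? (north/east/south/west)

west

step 0: -------
-------
-------
-------
---v---
-------
-------
-------
-------
step 1: -------
-------
-------
-------
--<*---
-------
-------
-------
-------
step 2: -------
-------
-------
--^----
--**---
-------
-------
-------
-------
step 3: -------
-------
-------
--*>---
--**---
-------
-------
-------
-------
step 4: -------
-------
-------
--**---
--*v---
-------
-------
-------
-------
step 5: -------
-------
-------
--**---
--*->--
-------
-------
-------
-------
step 6: -------
-------
-------
--**---
--*-*--
----v--
-------
-------
-------
step 7: -------
-------
-------
--**---
--*-*--
---<*--
-------
-------
-------
step 8: -------
-------
-------
--**---
--*^*--
---**--
-------
-------
-------
step 9: -------
-------
-------
--**---
--**>--
---**--
-------
-------
-------
step 10: -------
-------
-------
--**^--
--**---
---**--
-------
-------
-------
step 11: -------
-------
-------
--***>-
--**---
---**--
-------
-------
-------
step 12: -------
-------
-------
--****-
--**-v-
---**--
-------
-------
-------
step 13: -------
-------
-------
--****-
--**<*-
---**--
-------
-------
-------
step 14: -------
-------
-------
--**^*-
--****-
---**--
-------
-------
-------
step 15: -------
-------
-------
--*<-*-
--****-
---**--
-------
-------
-------
step 16: -------
-------
-------
--*--*-
--*v**-
---**--
-------
-------
-------
step 17: -------
-------
-------
--*--*-
--*->*-
---**--
-------
-------
-------
step 18: -------
-------
-------
--*-^*-
--*--*-
---**--
-------
-------
-------
step 19: -------
-------
-------
--*-*>-
--*--*-
---**--
-------
-------
-------
step 20: -------
-------
-----^-
--*-*--
--*--*-
---**--
-------
-------
-------
step 21: -------
-------
-----*>
--*-*--
--*--*-
---**--
-------
-------
-------
step 22: -------
-------
-----**
--*-*-v
--*--*-
---**--
-------
-------
-------
step 23: -------
-------
-----**
--*-*<*
--*--*-
---**--
-------
-------
-------
step 24: -------
-------
-----^*
--*-***
--*--*-
---**--
-------
-------
-------
step 25: -------
-------
----<-*
--*-***
--*--*-
---**--
-------
-------
-------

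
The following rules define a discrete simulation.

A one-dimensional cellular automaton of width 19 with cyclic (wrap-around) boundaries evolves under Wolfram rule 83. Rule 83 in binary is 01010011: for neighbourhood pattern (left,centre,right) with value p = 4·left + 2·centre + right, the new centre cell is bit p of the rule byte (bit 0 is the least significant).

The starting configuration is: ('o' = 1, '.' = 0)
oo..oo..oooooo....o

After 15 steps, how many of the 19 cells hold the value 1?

11

k=0  oo..oo..oooooo....o
k=1  .ooo.ooo.....ooooo.
k=2  o..o...oooooo....oo
k=3  ooo.ooo.....ooooo..
k=4  ..o...oooooo....ooo
k=5  oo.ooo.....ooooo..o
k=6  .o...oooooo....ooo.
k=7  o.ooo.....ooooo..oo
k=8  o...oooooo....ooo..
k=9  .ooo.....ooooo..ooo
k=10  ...oooooo....ooo..o
k=11  ooo.....ooooo..ooo.
k=12  ..oooooo....ooo..o.
k=13  oo.....ooooo..ooo.o
k=14  .oooooo....ooo..o..
k=15  o.....ooooo..ooo.oo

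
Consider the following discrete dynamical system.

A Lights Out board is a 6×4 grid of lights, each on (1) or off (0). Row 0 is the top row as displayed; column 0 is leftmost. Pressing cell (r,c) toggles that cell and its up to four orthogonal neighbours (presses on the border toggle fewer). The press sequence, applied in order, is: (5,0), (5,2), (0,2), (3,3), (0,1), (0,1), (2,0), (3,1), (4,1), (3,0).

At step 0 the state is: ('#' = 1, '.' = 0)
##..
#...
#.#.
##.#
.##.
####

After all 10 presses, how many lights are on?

11

[0] ##..
#...
#.#.
##.#
.##.
####
[1] ##..
#...
#.#.
##.#
###.
..##
[2] ##..
#...
#.#.
##.#
##..
.#..
[3] #.##
#.#.
#.#.
##.#
##..
.#..
[4] #.##
#.#.
#.##
###.
##.#
.#..
[5] .#.#
###.
#.##
###.
##.#
.#..
[6] #.##
#.#.
#.##
###.
##.#
.#..
[7] #.##
..#.
.###
.##.
##.#
.#..
[8] #.##
..#.
..##
#...
#..#
.#..
[9] #.##
..#.
..##
##..
.###
....
[10] #.##
..#.
#.##
....
####
....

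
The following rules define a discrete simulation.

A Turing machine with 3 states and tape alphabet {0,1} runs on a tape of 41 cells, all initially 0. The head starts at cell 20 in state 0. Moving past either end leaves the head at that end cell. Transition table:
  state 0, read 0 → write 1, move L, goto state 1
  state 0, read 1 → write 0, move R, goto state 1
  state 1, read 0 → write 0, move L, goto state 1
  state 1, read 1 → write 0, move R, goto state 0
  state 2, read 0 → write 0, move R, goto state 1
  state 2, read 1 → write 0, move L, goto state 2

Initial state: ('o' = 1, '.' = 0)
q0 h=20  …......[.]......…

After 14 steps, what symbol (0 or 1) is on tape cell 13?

gen 0: q0 h=20  …......[.]......…
gen 1: q1 h=19  …......[.]o.....…
gen 2: q1 h=18  …......[.].o....…
gen 3: q1 h=17  …......[.]..o...…
gen 4: q1 h=16  …......[.]...o..…
gen 5: q1 h=15  …......[.]....o.…
gen 6: q1 h=14  …......[.].....o…
gen 7: q1 h=13  …......[.]......…
gen 8: q1 h=12  …......[.]......…
gen 9: q1 h=11  …......[.]......…
gen 10: q1 h=10  …......[.]......…
gen 11: q1 h= 9  …......[.]......…
gen 12: q1 h= 8  …......[.]......…
gen 13: q1 h= 7  …......[.]......…
gen 14: q1 h= 6  |......[.]......…

0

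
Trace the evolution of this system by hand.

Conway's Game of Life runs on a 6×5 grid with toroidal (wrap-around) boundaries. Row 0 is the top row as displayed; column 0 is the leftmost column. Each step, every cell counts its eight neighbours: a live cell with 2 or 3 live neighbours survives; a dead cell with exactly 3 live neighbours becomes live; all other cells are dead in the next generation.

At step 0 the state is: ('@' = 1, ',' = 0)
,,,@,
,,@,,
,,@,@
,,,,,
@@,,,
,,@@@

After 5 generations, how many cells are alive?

k=0  ,,,@,
,,@,,
,,@,@
,,,,,
@@,,,
,,@@@
k=1  ,,,,@
,,@,,
,,,@,
@@,,,
@@@@@
@@@@@
k=2  ,,,,@
,,,@,
,@@,,
,,,,,
,,,,,
,,,,,
k=3  ,,,,,
,,@@,
,,@,,
,,,,,
,,,,,
,,,,,
k=4  ,,,,,
,,@@,
,,@@,
,,,,,
,,,,,
,,,,,
k=5  ,,,,,
,,@@,
,,@@,
,,,,,
,,,,,
,,,,,

4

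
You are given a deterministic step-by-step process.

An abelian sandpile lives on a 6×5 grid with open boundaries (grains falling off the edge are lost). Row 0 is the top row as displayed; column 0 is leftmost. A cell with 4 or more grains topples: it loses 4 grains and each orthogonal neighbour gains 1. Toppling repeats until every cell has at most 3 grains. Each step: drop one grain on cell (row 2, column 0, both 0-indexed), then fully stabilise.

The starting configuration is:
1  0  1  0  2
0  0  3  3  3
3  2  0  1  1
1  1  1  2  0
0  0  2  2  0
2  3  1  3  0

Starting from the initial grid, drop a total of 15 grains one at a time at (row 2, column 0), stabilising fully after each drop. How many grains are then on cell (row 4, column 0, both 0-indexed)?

1

k=0  1  0  1  0  2
0  0  3  3  3
3  2  0  1  1
1  1  1  2  0
0  0  2  2  0
2  3  1  3  0
k=1  1  0  1  0  2
1  0  3  3  3
0  3  0  1  1
2  1  1  2  0
0  0  2  2  0
2  3  1  3  0
k=2  1  0  1  0  2
1  0  3  3  3
1  3  0  1  1
2  1  1  2  0
0  0  2  2  0
2  3  1  3  0
k=3  1  0  1  0  2
1  0  3  3  3
2  3  0  1  1
2  1  1  2  0
0  0  2  2  0
2  3  1  3  0
k=4  1  0  1  0  2
1  0  3  3  3
3  3  0  1  1
2  1  1  2  0
0  0  2  2  0
2  3  1  3  0
k=5  1  0  1  0  2
2  1  3  3  3
1  0  1  1  1
3  2  1  2  0
0  0  2  2  0
2  3  1  3  0
k=6  1  0  1  0  2
2  1  3  3  3
2  0  1  1  1
3  2  1  2  0
0  0  2  2  0
2  3  1  3  0
k=7  1  0  1  0  2
2  1  3  3  3
3  0  1  1  1
3  2  1  2  0
0  0  2  2  0
2  3  1  3  0
k=8  1  0  1  0  2
3  1  3  3  3
1  1  1  1  1
0  3  1  2  0
1  0  2  2  0
2  3  1  3  0
k=9  1  0  1  0  2
3  1  3  3  3
2  1  1  1  1
0  3  1  2  0
1  0  2  2  0
2  3  1  3  0
k=10  1  0  1  0  2
3  1  3  3  3
3  1  1  1  1
0  3  1  2  0
1  0  2  2  0
2  3  1  3  0
k=11  2  0  1  0  2
0  2  3  3  3
1  2  1  1  1
1  3  1  2  0
1  0  2  2  0
2  3  1  3  0
k=12  2  0  1  0  2
0  2  3  3  3
2  2  1  1  1
1  3  1  2  0
1  0  2  2  0
2  3  1  3  0
k=13  2  0  1  0  2
0  2  3  3  3
3  2  1  1  1
1  3  1  2  0
1  0  2  2  0
2  3  1  3  0
k=14  2  0  1  0  2
1  2  3  3  3
0  3  1  1  1
2  3  1  2  0
1  0  2  2  0
2  3  1  3  0
k=15  2  0  1  0  2
1  2  3  3  3
1  3  1  1  1
2  3  1  2  0
1  0  2  2  0
2  3  1  3  0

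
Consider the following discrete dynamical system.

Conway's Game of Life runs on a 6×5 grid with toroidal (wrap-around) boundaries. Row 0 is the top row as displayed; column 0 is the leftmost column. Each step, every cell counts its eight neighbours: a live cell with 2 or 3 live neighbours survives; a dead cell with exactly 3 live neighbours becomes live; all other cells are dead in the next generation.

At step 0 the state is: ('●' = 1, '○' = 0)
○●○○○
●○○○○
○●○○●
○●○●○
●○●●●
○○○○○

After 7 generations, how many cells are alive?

step 0: ○●○○○
●○○○○
○●○○●
○●○●○
●○●●●
○○○○○
step 1: ○○○○○
●●○○○
○●●○●
○●○○○
●●●●●
●●●●●
step 2: ○○○●○
●●●○○
○○●○○
○○○○○
○○○○○
○○○○○
step 3: ○●●○○
○●●●○
○○●○○
○○○○○
○○○○○
○○○○○
step 4: ○●○●○
○○○●○
○●●●○
○○○○○
○○○○○
○○○○○
step 5: ○○●○○
○●○●●
○○●●○
○○●○○
○○○○○
○○○○○
step 6: ○○●●○
○●○○●
○●○○●
○○●●○
○○○○○
○○○○○
step 7: ○○●●○
○●○○●
○●○○●
○○●●○
○○○○○
○○○○○

8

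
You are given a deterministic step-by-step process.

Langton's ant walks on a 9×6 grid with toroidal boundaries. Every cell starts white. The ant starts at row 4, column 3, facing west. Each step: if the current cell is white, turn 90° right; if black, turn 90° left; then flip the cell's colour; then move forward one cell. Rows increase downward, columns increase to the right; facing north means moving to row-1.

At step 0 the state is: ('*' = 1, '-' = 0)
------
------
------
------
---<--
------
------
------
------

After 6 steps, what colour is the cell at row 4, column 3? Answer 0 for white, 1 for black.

[0] ------
------
------
------
---<--
------
------
------
------
[1] ------
------
------
---^--
---*--
------
------
------
------
[2] ------
------
------
---*>-
---*--
------
------
------
------
[3] ------
------
------
---**-
---*v-
------
------
------
------
[4] ------
------
------
---**-
---<*-
------
------
------
------
[5] ------
------
------
---**-
----*-
---v--
------
------
------
[6] ------
------
------
---**-
----*-
--<*--
------
------
------

0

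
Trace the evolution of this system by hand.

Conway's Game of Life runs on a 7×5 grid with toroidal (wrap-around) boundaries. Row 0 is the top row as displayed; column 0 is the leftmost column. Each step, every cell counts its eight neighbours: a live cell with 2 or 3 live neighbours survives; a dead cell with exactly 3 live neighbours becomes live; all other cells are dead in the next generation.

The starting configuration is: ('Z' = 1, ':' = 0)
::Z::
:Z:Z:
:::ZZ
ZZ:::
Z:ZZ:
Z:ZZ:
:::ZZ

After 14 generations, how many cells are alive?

9

k=0  ::Z::
:Z:Z:
:::ZZ
ZZ:::
Z:ZZ:
Z:ZZ:
:::ZZ
k=1  ::Z:Z
:::ZZ
:Z:ZZ
ZZ:::
Z::Z:
Z::::
:Z::Z
k=2  ::Z:Z
:::::
:Z:Z:
:Z:Z:
Z::::
ZZ:::
:Z:ZZ
k=3  Z:Z:Z
::ZZ:
:::::
ZZ::Z
Z:Z:Z
:ZZ::
:Z:ZZ
k=4  Z::::
:ZZZZ
ZZZZZ
:Z:ZZ
::Z:Z
:::::
::::Z
k=5  ZZZ::
:::::
:::::
:::::
Z:Z:Z
:::Z:
:::::
k=6  :Z:::
:Z:::
:::::
:::::
:::ZZ
:::ZZ
:ZZ::
k=7  ZZ:::
:::::
:::::
:::::
:::ZZ
Z:::Z
ZZZZ:
k=8  Z:::Z
:::::
:::::
:::::
Z::ZZ
:::::
::ZZ:
k=9  :::ZZ
:::::
:::::
::::Z
::::Z
::Z::
:::ZZ
k=10  :::ZZ
:::::
:::::
:::::
:::Z:
::::Z
::Z:Z
k=11  :::ZZ
:::::
:::::
:::::
:::::
::::Z
Z:::Z
k=12  Z::ZZ
:::::
:::::
:::::
:::::
Z:::Z
Z::::
k=13  Z:::Z
::::Z
:::::
:::::
:::::
Z:::Z
:Z:Z:
k=14  Z::ZZ
Z:::Z
:::::
:::::
:::::
Z:::Z
:Z:Z:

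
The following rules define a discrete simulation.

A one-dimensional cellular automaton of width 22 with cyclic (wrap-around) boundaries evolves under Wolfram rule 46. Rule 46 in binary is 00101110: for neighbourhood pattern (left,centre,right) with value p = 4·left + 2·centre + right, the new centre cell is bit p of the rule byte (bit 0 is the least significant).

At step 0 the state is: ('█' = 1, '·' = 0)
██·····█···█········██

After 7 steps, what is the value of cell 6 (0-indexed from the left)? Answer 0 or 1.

0

0) ██·····█···█········██
1) ······██··██·······██·
2) ·····██··██·······██··
3) ····██··██·······██···
4) ···██··██·······██····
5) ··██··██·······██·····
6) ·██··██·······██······
7) ██··██·······██·······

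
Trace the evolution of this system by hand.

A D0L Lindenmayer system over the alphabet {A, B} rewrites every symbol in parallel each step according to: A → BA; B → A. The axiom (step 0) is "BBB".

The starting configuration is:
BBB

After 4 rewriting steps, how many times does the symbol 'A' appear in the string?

9

[0] BBB
[1] AAA
[2] BABABA
[3] ABAABAABA
[4] BAABABAABABAABA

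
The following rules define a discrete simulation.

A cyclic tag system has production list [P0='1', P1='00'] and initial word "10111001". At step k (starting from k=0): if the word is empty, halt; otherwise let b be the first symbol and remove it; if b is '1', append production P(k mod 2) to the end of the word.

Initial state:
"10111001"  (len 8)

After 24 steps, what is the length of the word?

0

gen 0: "10111001"  (len 8)
gen 1: "01110011"  (len 8)
gen 2: "1110011"  (len 7)
gen 3: "1100111"  (len 7)
gen 4: "10011100"  (len 8)
gen 5: "00111001"  (len 8)
gen 6: "0111001"  (len 7)
gen 7: "111001"  (len 6)
gen 8: "1100100"  (len 7)
gen 9: "1001001"  (len 7)
gen 10: "00100100"  (len 8)
gen 11: "0100100"  (len 7)
gen 12: "100100"  (len 6)
gen 13: "001001"  (len 6)
gen 14: "01001"  (len 5)
gen 15: "1001"  (len 4)
gen 16: "00100"  (len 5)
gen 17: "0100"  (len 4)
gen 18: "100"  (len 3)
gen 19: "001"  (len 3)
gen 20: "01"  (len 2)
gen 21: "1"  (len 1)
gen 22: "00"  (len 2)
gen 23: "0"  (len 1)
gen 24: (halted — word empty)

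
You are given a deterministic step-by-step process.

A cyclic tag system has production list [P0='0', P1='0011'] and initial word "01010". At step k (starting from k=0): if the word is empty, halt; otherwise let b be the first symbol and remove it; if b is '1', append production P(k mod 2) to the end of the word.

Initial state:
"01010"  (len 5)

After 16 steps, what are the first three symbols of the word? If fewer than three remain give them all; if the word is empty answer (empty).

k=0  "01010"  (len 5)
k=1  "1010"  (len 4)
k=2  "0100011"  (len 7)
k=3  "100011"  (len 6)
k=4  "000110011"  (len 9)
k=5  "00110011"  (len 8)
k=6  "0110011"  (len 7)
k=7  "110011"  (len 6)
k=8  "100110011"  (len 9)
k=9  "001100110"  (len 9)
k=10  "01100110"  (len 8)
k=11  "1100110"  (len 7)
k=12  "1001100011"  (len 10)
k=13  "0011000110"  (len 10)
k=14  "011000110"  (len 9)
k=15  "11000110"  (len 8)
k=16  "10001100011"  (len 11)

100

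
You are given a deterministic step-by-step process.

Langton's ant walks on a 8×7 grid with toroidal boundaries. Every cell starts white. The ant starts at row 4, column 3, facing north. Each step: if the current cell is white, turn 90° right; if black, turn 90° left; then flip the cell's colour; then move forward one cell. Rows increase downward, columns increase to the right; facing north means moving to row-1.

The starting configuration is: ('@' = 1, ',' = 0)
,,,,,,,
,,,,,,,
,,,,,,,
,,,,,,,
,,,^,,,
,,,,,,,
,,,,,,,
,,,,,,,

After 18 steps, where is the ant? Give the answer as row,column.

5,2

gen 0: ,,,,,,,
,,,,,,,
,,,,,,,
,,,,,,,
,,,^,,,
,,,,,,,
,,,,,,,
,,,,,,,
gen 1: ,,,,,,,
,,,,,,,
,,,,,,,
,,,,,,,
,,,@>,,
,,,,,,,
,,,,,,,
,,,,,,,
gen 2: ,,,,,,,
,,,,,,,
,,,,,,,
,,,,,,,
,,,@@,,
,,,,v,,
,,,,,,,
,,,,,,,
gen 3: ,,,,,,,
,,,,,,,
,,,,,,,
,,,,,,,
,,,@@,,
,,,<@,,
,,,,,,,
,,,,,,,
gen 4: ,,,,,,,
,,,,,,,
,,,,,,,
,,,,,,,
,,,^@,,
,,,@@,,
,,,,,,,
,,,,,,,
gen 5: ,,,,,,,
,,,,,,,
,,,,,,,
,,,,,,,
,,<,@,,
,,,@@,,
,,,,,,,
,,,,,,,
gen 6: ,,,,,,,
,,,,,,,
,,,,,,,
,,^,,,,
,,@,@,,
,,,@@,,
,,,,,,,
,,,,,,,
gen 7: ,,,,,,,
,,,,,,,
,,,,,,,
,,@>,,,
,,@,@,,
,,,@@,,
,,,,,,,
,,,,,,,
gen 8: ,,,,,,,
,,,,,,,
,,,,,,,
,,@@,,,
,,@v@,,
,,,@@,,
,,,,,,,
,,,,,,,
gen 9: ,,,,,,,
,,,,,,,
,,,,,,,
,,@@,,,
,,<@@,,
,,,@@,,
,,,,,,,
,,,,,,,
gen 10: ,,,,,,,
,,,,,,,
,,,,,,,
,,@@,,,
,,,@@,,
,,v@@,,
,,,,,,,
,,,,,,,
gen 11: ,,,,,,,
,,,,,,,
,,,,,,,
,,@@,,,
,,,@@,,
,<@@@,,
,,,,,,,
,,,,,,,
gen 12: ,,,,,,,
,,,,,,,
,,,,,,,
,,@@,,,
,^,@@,,
,@@@@,,
,,,,,,,
,,,,,,,
gen 13: ,,,,,,,
,,,,,,,
,,,,,,,
,,@@,,,
,@>@@,,
,@@@@,,
,,,,,,,
,,,,,,,
gen 14: ,,,,,,,
,,,,,,,
,,,,,,,
,,@@,,,
,@@@@,,
,@v@@,,
,,,,,,,
,,,,,,,
gen 15: ,,,,,,,
,,,,,,,
,,,,,,,
,,@@,,,
,@@@@,,
,@,>@,,
,,,,,,,
,,,,,,,
gen 16: ,,,,,,,
,,,,,,,
,,,,,,,
,,@@,,,
,@@^@,,
,@,,@,,
,,,,,,,
,,,,,,,
gen 17: ,,,,,,,
,,,,,,,
,,,,,,,
,,@@,,,
,@<,@,,
,@,,@,,
,,,,,,,
,,,,,,,
gen 18: ,,,,,,,
,,,,,,,
,,,,,,,
,,@@,,,
,@,,@,,
,@v,@,,
,,,,,,,
,,,,,,,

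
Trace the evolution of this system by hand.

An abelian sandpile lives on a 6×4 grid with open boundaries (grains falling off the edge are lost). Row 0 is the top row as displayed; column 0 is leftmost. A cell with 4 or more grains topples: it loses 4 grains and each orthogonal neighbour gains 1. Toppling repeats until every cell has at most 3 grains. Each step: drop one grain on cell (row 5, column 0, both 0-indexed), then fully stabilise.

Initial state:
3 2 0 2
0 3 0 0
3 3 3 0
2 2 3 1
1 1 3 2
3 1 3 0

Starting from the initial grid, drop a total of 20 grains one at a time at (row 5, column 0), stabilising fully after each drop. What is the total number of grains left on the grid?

0) 3 2 0 2
0 3 0 0
3 3 3 0
2 2 3 1
1 1 3 2
3 1 3 0
1) 3 2 0 2
0 3 0 0
3 3 3 0
2 2 3 1
2 1 3 2
0 2 3 0
2) 3 2 0 2
0 3 0 0
3 3 3 0
2 2 3 1
2 1 3 2
1 2 3 0
3) 3 2 0 2
0 3 0 0
3 3 3 0
2 2 3 1
2 1 3 2
2 2 3 0
4) 3 2 0 2
0 3 0 0
3 3 3 0
2 2 3 1
2 1 3 2
3 2 3 0
5) 3 2 0 2
0 3 0 0
3 3 3 0
2 2 3 1
3 1 3 2
0 3 3 0
6) 3 2 0 2
0 3 0 0
3 3 3 0
2 2 3 1
3 1 3 2
1 3 3 0
7) 3 2 0 2
0 3 0 0
3 3 3 0
2 2 3 1
3 1 3 2
2 3 3 0
8) 3 2 0 2
0 3 0 0
3 3 3 0
2 2 3 1
3 1 3 2
3 3 3 0
9) 3 3 0 2
2 0 2 0
1 3 1 1
1 2 2 2
2 1 2 3
2 2 1 1
10) 3 3 0 2
2 0 2 0
1 3 1 1
1 2 2 2
2 1 2 3
3 2 1 1
11) 3 3 0 2
2 0 2 0
1 3 1 1
1 2 2 2
3 1 2 3
0 3 1 1
12) 3 3 0 2
2 0 2 0
1 3 1 1
1 2 2 2
3 1 2 3
1 3 1 1
13) 3 3 0 2
2 0 2 0
1 3 1 1
1 2 2 2
3 1 2 3
2 3 1 1
14) 3 3 0 2
2 0 2 0
1 3 1 1
1 2 2 2
3 1 2 3
3 3 1 1
15) 3 3 0 2
2 0 2 0
1 3 1 1
2 2 2 2
0 3 2 3
2 0 2 1
16) 3 3 0 2
2 0 2 0
1 3 1 1
2 2 2 2
0 3 2 3
3 0 2 1
17) 3 3 0 2
2 0 2 0
1 3 1 1
2 2 2 2
1 3 2 3
0 1 2 1
18) 3 3 0 2
2 0 2 0
1 3 1 1
2 2 2 2
1 3 2 3
1 1 2 1
19) 3 3 0 2
2 0 2 0
1 3 1 1
2 2 2 2
1 3 2 3
2 1 2 1
20) 3 3 0 2
2 0 2 0
1 3 1 1
2 2 2 2
1 3 2 3
3 1 2 1

42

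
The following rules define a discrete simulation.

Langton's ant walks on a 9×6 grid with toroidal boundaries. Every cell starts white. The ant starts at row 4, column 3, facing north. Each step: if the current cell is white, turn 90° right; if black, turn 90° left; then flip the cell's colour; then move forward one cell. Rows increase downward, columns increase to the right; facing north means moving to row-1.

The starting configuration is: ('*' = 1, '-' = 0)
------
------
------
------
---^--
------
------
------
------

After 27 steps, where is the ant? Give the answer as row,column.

step 0: ------
------
------
------
---^--
------
------
------
------
step 1: ------
------
------
------
---*>-
------
------
------
------
step 2: ------
------
------
------
---**-
----v-
------
------
------
step 3: ------
------
------
------
---**-
---<*-
------
------
------
step 4: ------
------
------
------
---^*-
---**-
------
------
------
step 5: ------
------
------
------
--<-*-
---**-
------
------
------
step 6: ------
------
------
--^---
--*-*-
---**-
------
------
------
step 7: ------
------
------
--*>--
--*-*-
---**-
------
------
------
step 8: ------
------
------
--**--
--*v*-
---**-
------
------
------
step 9: ------
------
------
--**--
--<**-
---**-
------
------
------
step 10: ------
------
------
--**--
---**-
--v**-
------
------
------
step 11: ------
------
------
--**--
---**-
-<***-
------
------
------
step 12: ------
------
------
--**--
-^-**-
-****-
------
------
------
step 13: ------
------
------
--**--
-*>**-
-****-
------
------
------
step 14: ------
------
------
--**--
-****-
-*v**-
------
------
------
step 15: ------
------
------
--**--
-****-
-*->*-
------
------
------
step 16: ------
------
------
--**--
-**^*-
-*--*-
------
------
------
step 17: ------
------
------
--**--
-*<-*-
-*--*-
------
------
------
step 18: ------
------
------
--**--
-*--*-
-*v-*-
------
------
------
step 19: ------
------
------
--**--
-*--*-
-<*-*-
------
------
------
step 20: ------
------
------
--**--
-*--*-
--*-*-
-v----
------
------
step 21: ------
------
------
--**--
-*--*-
--*-*-
<*----
------
------
step 22: ------
------
------
--**--
-*--*-
^-*-*-
**----
------
------
step 23: ------
------
------
--**--
-*--*-
*>*-*-
**----
------
------
step 24: ------
------
------
--**--
-*--*-
***-*-
*v----
------
------
step 25: ------
------
------
--**--
-*--*-
***-*-
*->---
------
------
step 26: ------
------
------
--**--
-*--*-
***-*-
*-*---
--v---
------
step 27: ------
------
------
--**--
-*--*-
***-*-
*-*---
-<*---
------

7,1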